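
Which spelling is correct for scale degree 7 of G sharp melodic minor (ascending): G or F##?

Each scale degree takes a distinct letter name. Degree 7 of a scale on G must use the letter F.
F## and G are enharmonically the same pitch, but only F## uses the letter F, so it is the correct spelling here.

F##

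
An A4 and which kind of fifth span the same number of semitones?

diminished

An augmented fourth spans 6 semitones.
A fifth spanning 6 semitones is diminished (the perfect fifth is 7).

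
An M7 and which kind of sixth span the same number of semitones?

doubly augmented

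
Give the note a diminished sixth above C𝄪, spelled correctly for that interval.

A

A sixth above C lands on the letter A.
A diminished sixth spans 7 semitones, so C## moves to pitch class 9. On the letter A that is A.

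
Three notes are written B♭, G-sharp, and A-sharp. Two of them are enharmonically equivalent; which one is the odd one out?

In 12-tone equal temperament, enharmonic equivalents share a pitch class. Bb is pitch class 10; G# is pitch class 8; A# is pitch class 10.
Bb and A# share pitch class 10, while G# is pitch class 8.

G#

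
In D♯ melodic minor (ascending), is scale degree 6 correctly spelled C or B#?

B#

Each scale degree takes a distinct letter name. Degree 6 of a scale on D must use the letter B.
B# and C are enharmonically the same pitch, but only B# uses the letter B, so it is the correct spelling here.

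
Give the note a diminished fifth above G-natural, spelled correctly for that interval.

G up a perfect fifth is D, so the target letter is D.
From G, a diminished fifth is 6 semitones up: Db.

Db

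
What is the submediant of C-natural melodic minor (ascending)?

The C melodic minor (ascending) scale runs C D Eb F G A B.
Degree 6 is A.

A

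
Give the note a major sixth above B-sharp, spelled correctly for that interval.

B up a major sixth is G#, so the target letter is G.
From B#, a major sixth is 9 semitones up: G##.

G##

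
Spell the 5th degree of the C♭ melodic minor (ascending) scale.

The Cb melodic minor (ascending) scale runs Cb Db Ebb Fb Gb Ab Bb.
Degree 5 is Gb.

Gb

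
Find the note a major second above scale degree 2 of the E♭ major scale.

Scale degree 2 of Eb major is F.
A major second (2 semitones) above F lands on the letter G, giving G.

G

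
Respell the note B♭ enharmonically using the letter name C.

Cbb

Plain C sits 2 semitones above Bb, so on the letter C the same pitch needs a double flat: Cbb.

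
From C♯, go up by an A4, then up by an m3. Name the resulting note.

A#

An augmented fourth up from C# is F## (letter F, 6 semitones up).
A minor third up from F## is A# (letter A, 3 semitones up).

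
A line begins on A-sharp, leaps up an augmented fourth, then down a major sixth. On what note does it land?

F##

An augmented fourth up from A# is D## (letter D, 6 semitones up).
A major sixth down from D## is F## (letter F, 9 semitones down).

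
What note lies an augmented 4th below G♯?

A fourth below G lands on the letter D.
An augmented fourth spans 6 semitones, so G# moves to pitch class 2. On the letter D that is D.

D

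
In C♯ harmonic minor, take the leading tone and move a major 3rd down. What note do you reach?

The leading tone of C# harmonic minor is B#.
A major third (4 semitones) below B# lands on the letter G, giving G#.

G#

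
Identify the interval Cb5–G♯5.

doubly augmented fifth

Counting letters C–D–E–F–G gives a fifth.
Cb→G# = 9 semitones, 2 wider than the perfect fifth (7), so doubly augmented.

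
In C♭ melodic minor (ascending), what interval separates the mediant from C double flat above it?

minor sixth

The mediant of Cb melodic minor (ascending) is Ebb.
Ebb up to Cbb: letters E→C make it a sixth; 8 semitones makes it minor.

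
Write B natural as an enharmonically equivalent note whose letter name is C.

Plain C sits 1 semitone above B, so on the letter C the same pitch needs a flat: Cb.

Cb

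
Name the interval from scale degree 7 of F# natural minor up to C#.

major sixth

Scale degree 7 of F# natural minor is E.
E up to C#: letters E→C make it a sixth; 9 semitones makes it major.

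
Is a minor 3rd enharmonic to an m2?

A minor third spans 3 semitones; a minor second spans 1.
The spans differ, so they are not enharmonic equivalents.

No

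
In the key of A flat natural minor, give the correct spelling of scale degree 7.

Gb

Degree 7 takes the letter 6 steps above A, which is G.
In natural minor, degree 7 sits 10 semitones above the tonic. Ab + 10 semitones is pitch class 6, spelled on G as Gb.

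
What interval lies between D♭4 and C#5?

The letter names run D→C, a span of 6 letter steps, so the interval is some kind of seventh.
Db to C# is 12 semitones. A major seventh is 11, so 12 makes it augmented.

augmented seventh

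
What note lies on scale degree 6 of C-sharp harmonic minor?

A

Degree 6 takes the letter 5 steps above C, which is A.
In harmonic minor, degree 6 sits 8 semitones above the tonic. C# + 8 semitones is pitch class 9, spelled on A as A.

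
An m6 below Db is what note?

A sixth below D lands on the letter F.
A minor sixth spans 8 semitones, so Db moves to pitch class 5. On the letter F that is F.

F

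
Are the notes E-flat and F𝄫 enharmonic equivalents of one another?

Eb is pitch class 3; Fbb is pitch class 3.
All spellings map to pitch class 3, so they are enharmonically equivalent.

Yes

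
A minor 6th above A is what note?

F

A up a major sixth is F#, so the target letter is F.
From A, a minor sixth is 8 semitones up: F.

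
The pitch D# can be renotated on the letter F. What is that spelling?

Fbb

Plain F sits 2 semitones above D#, so on the letter F the same pitch needs a double flat: Fbb.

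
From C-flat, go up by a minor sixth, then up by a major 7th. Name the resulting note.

A minor sixth up from Cb is Abb (letter A, 8 semitones up).
A major seventh up from Abb is Gb (letter G, 11 semitones up).

Gb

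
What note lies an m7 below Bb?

B down a major seventh is C, so the target letter is C.
From Bb, a minor seventh is 10 semitones down: C.

C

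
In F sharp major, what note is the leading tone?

Degree 7 takes the letter 6 steps above F, which is E.
In major, degree 7 sits 11 semitones above the tonic. F# + 11 semitones is pitch class 5, spelled on E as E#.

E#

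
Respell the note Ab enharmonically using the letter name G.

Plain G sits 1 semitone below Ab, so on the letter G the same pitch needs a sharp: G#.

G#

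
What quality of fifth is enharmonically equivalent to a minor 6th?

A minor sixth spans 8 semitones.
A fifth spanning 8 semitones is augmented (the perfect fifth is 7).

augmented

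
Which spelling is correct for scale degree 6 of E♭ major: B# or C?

C

Each scale degree takes a distinct letter name. Degree 6 of a scale on E must use the letter C.
C and B# are enharmonically the same pitch, but only C uses the letter C, so it is the correct spelling here.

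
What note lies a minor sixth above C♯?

A

A sixth above C lands on the letter A.
A minor sixth spans 8 semitones, so C# moves to pitch class 9. On the letter A that is A.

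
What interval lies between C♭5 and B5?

augmented seventh

The letter names run C→B, a span of 6 letter steps, so the interval is some kind of seventh.
Cb to B is 12 semitones. A major seventh is 11, so 12 makes it augmented.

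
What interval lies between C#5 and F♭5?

doubly diminished fourth

Counting letters C–D–E–F gives a fourth.
C#→Fb = 3 semitones, 2 narrower than the perfect fourth (5), so doubly diminished.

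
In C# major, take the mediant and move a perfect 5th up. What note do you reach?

B#

The mediant of C# major is E#.
A perfect fifth (7 semitones) above E# lands on the letter B, giving B#.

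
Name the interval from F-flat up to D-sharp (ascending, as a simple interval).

doubly augmented sixth

Counting letters F–G–A–B–C–D gives a sixth.
Fb→D# = 11 semitones, 2 wider than the major sixth (9), so doubly augmented.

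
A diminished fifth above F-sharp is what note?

F up a perfect fifth is C, so the target letter is C.
From F#, a diminished fifth is 6 semitones up: C.

C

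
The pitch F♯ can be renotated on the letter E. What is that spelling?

E##

F# is pitch class 6. The letter E alone is pitch class 4.
To reach pitch class 6 from E requires an offset of +2 semitones, i.e. double sharp: E##.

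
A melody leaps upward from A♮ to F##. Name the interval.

augmented sixth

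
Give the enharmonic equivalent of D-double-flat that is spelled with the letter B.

B#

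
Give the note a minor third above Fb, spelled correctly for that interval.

A third above F lands on the letter A.
A minor third spans 3 semitones, so Fb moves to pitch class 7. On the letter A that is Abb.

Abb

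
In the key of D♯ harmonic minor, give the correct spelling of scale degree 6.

B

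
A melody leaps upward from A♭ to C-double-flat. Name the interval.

Counting letters A–B–C gives a third.
Ab→Cbb = 2 semitones, 2 narrower than the major third (4), so diminished.

diminished third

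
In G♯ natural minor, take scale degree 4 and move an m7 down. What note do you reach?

Scale degree 4 of G# natural minor is C#.
A minor seventh (10 semitones) below C# lands on the letter D, giving D#.

D#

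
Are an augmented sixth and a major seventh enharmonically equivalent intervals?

No

An augmented sixth spans 10 semitones; a major seventh spans 11.
The spans differ, so they are not enharmonic equivalents.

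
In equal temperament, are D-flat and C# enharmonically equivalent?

Yes

Db is pitch class 1; C# is pitch class 1.
All spellings map to pitch class 1, so they are enharmonically equivalent.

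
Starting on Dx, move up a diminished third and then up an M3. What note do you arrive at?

A#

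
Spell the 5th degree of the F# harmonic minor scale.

The F# harmonic minor scale runs F# G# A B C# D E#.
Degree 5 is C#.

C#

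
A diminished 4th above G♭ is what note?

Cbb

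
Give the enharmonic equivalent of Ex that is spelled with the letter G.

Plain G sits 1 semitone above E##, so on the letter G the same pitch needs a flat: Gb.

Gb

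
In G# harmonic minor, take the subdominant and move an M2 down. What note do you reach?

B

The subdominant of G# harmonic minor is C#.
A major second (2 semitones) below C# lands on the letter B, giving B.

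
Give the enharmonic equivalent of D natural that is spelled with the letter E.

D is pitch class 2. The letter E alone is pitch class 4.
To reach pitch class 2 from E requires an offset of -2 semitones, i.e. double flat: Ebb.

Ebb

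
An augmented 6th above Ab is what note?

A sixth above A lands on the letter F.
An augmented sixth spans 10 semitones, so Ab moves to pitch class 6. On the letter F that is F#.

F#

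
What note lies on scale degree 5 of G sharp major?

D#

Degree 5 takes the letter 4 steps above G, which is D.
In major, degree 5 sits 7 semitones above the tonic. G# + 7 semitones is pitch class 3, spelled on D as D#.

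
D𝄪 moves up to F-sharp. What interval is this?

diminished third

Counting letters D–E–F gives a third.
D##→F# = 2 semitones, 2 narrower than the major third (4), so diminished.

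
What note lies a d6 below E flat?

G#

A sixth below E lands on the letter G.
A diminished sixth spans 7 semitones, so Eb moves to pitch class 8. On the letter G that is G#.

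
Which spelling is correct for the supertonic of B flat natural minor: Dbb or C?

C

Each scale degree takes a distinct letter name. Degree 2 of a scale on B must use the letter C.
C and Dbb are enharmonically the same pitch, but only C uses the letter C, so it is the correct spelling here.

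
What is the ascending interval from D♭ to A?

augmented fifth

The letter names run D→A, a span of 4 letter steps, so the interval is some kind of fifth.
Db to A is 8 semitones. A perfect fifth is 7, so 8 makes it augmented.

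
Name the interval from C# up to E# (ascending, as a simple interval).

major third

The letter names run C→E, a span of 2 letter steps, so the interval is some kind of third.
C# to E# is 4 semitones. A major third is 4, so 4 makes it major.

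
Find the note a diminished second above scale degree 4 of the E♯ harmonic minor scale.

Scale degree 4 of E# harmonic minor is A#.
A diminished second (0 semitones) above A# lands on the letter B, giving Bb.

Bb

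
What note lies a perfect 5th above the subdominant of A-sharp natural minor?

The subdominant of A# natural minor is D#.
A perfect fifth (7 semitones) above D# lands on the letter A, giving A#.

A#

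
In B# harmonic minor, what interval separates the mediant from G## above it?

The mediant of B# harmonic minor is D#.
D# up to G##: letters D→G make it a fourth; 6 semitones makes it augmented.

augmented fourth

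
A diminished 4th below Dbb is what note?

A fourth below D lands on the letter A.
A diminished fourth spans 4 semitones, so Dbb moves to pitch class 8. On the letter A that is Ab.

Ab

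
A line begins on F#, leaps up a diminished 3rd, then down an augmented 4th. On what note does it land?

Ebb

A diminished third up from F# is Ab (letter A, 2 semitones up).
An augmented fourth down from Ab is Ebb (letter E, 6 semitones down).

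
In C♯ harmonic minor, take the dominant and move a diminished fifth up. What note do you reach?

D

The dominant of C# harmonic minor is G#.
A diminished fifth (6 semitones) above G# lands on the letter D, giving D.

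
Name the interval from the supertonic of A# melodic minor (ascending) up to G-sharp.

minor sixth

The supertonic of A# melodic minor (ascending) is B#.
B# up to G#: letters B→G make it a sixth; 8 semitones makes it minor.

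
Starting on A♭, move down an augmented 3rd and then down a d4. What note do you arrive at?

Cb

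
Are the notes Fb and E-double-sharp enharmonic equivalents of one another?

No

Two spellings are enharmonically equivalent only if they share a pitch class.
Here Fb → 4, E## → 6; 4 ≠ 6, so they are not.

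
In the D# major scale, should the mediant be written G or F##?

F##

Each scale degree takes a distinct letter name. Degree 3 of a scale on D must use the letter F.
F## and G are enharmonically the same pitch, but only F## uses the letter F, so it is the correct spelling here.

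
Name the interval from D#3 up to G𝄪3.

augmented fourth

The letter names run D→G, a span of 3 letter steps, so the interval is some kind of fourth.
D# to G## is 6 semitones. A perfect fourth is 5, so 6 makes it augmented.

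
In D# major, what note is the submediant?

B#

The D# major scale runs D# E# F## G# A# B# C##.
Degree 6 is B#.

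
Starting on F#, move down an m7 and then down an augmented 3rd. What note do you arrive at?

Eb

A minor seventh down from F# is G# (letter G, 10 semitones down).
An augmented third down from G# is Eb (letter E, 5 semitones down).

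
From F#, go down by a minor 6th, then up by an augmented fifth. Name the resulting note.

E##

A minor sixth down from F# is A# (letter A, 8 semitones down).
An augmented fifth up from A# is E## (letter E, 8 semitones up).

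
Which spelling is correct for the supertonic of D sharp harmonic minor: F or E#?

E#

Each scale degree takes a distinct letter name. Degree 2 of a scale on D must use the letter E.
E# and F are enharmonically the same pitch, but only E# uses the letter E, so it is the correct spelling here.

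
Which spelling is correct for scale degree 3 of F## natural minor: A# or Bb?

A#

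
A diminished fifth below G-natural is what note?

A fifth below G lands on the letter C.
A diminished fifth spans 6 semitones, so G moves to pitch class 1. On the letter C that is C#.

C#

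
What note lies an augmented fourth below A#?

E

A down a perfect fourth is E, so the target letter is E.
From A#, an augmented fourth is 6 semitones down: E.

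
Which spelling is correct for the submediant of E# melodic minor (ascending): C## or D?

C##

Each scale degree takes a distinct letter name. Degree 6 of a scale on E must use the letter C.
C## and D are enharmonically the same pitch, but only C## uses the letter C, so it is the correct spelling here.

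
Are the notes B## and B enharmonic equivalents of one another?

Two spellings are enharmonically equivalent only if they share a pitch class.
Here B## → 1, B → 11; 1 ≠ 11, so they are not.

No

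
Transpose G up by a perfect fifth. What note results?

D

G up a perfect fifth is D, so the target letter is D.
From G, a perfect fifth is 7 semitones up: D.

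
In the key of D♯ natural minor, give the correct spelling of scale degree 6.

B

The D# natural minor scale runs D# E# F# G# A# B C#.
Degree 6 is B.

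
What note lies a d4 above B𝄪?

E#

B up a perfect fourth is E, so the target letter is E.
From B##, a diminished fourth is 4 semitones up: E#.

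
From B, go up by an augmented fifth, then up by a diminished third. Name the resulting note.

A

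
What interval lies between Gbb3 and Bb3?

Counting letters G–A–B gives a third.
Gbb→Bb = 5 semitones, 1 wider than the major third (4), so augmented.

augmented third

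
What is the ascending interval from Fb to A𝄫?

minor third

The letter names run F→A, a span of 2 letter steps, so the interval is some kind of third.
Fb to Abb is 3 semitones. A major third is 4, so 3 makes it minor.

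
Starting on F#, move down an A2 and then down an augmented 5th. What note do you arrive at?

Abb

An augmented second down from F# is Eb (letter E, 3 semitones down).
An augmented fifth down from Eb is Abb (letter A, 8 semitones down).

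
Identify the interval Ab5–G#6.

augmented seventh

The letter names run A→G, a span of 6 letter steps, so the interval is some kind of seventh.
Ab to G# is 12 semitones. A major seventh is 11, so 12 makes it augmented.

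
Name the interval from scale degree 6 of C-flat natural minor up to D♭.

augmented fourth

Scale degree 6 of Cb natural minor is Abb.
Abb up to Db: letters A→D make it a fourth; 6 semitones makes it augmented.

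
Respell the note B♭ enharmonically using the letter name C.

Cbb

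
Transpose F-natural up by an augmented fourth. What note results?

F up a perfect fourth is Bb, so the target letter is B.
From F, an augmented fourth is 6 semitones up: B.

B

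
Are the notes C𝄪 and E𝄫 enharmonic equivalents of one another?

C## = pitch class 2 and Ebb = pitch class 2 — the same pitch class, so they are enharmonic equivalents.

Yes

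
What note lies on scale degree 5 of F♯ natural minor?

The F# natural minor scale runs F# G# A B C# D E.
Degree 5 is C#.

C#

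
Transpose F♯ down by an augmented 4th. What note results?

C

F down a perfect fourth is C, so the target letter is C.
From F#, an augmented fourth is 6 semitones down: C.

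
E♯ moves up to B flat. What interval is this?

The letter names run E→B, a span of 4 letter steps, so the interval is some kind of fifth.
E# to Bb is 5 semitones. A perfect fifth is 7, so 5 makes it doubly diminished.

doubly diminished fifth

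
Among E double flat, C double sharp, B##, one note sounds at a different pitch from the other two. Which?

B##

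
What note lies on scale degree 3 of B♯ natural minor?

Degree 3 takes the letter 2 steps above B, which is D.
In natural minor, degree 3 sits 3 semitones above the tonic. B# + 3 semitones is pitch class 3, spelled on D as D#.

D#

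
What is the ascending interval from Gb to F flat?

minor seventh

The letter names run G→F, a span of 6 letter steps, so the interval is some kind of seventh.
Gb to Fb is 10 semitones. A major seventh is 11, so 10 makes it minor.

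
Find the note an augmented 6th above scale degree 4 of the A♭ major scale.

Scale degree 4 of Ab major is Db.
An augmented sixth (10 semitones) above Db lands on the letter B, giving B.

B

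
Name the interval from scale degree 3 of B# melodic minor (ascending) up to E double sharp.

augmented second

Scale degree 3 of B# melodic minor (ascending) is D#.
D# up to E##: letters D→E make it a second; 3 semitones makes it augmented.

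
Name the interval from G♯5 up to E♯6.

major sixth

Counting letters G–A–B–C–D–E gives a sixth.
G#→E# = 9 semitones, exactly the major sixth.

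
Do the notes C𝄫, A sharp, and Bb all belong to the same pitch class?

Cbb is pitch class 10; A# is pitch class 10; Bb is pitch class 10.
All spellings map to pitch class 10, so they are enharmonically equivalent.

Yes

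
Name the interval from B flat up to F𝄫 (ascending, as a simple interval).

doubly diminished fifth

Counting letters B–C–D–E–F gives a fifth.
Bb→Fbb = 5 semitones, 2 narrower than the perfect fifth (7), so doubly diminished.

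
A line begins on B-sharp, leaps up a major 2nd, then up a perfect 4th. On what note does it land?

F##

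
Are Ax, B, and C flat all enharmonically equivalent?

A## is pitch class 11; B is pitch class 11; Cb is pitch class 11.
All spellings map to pitch class 11, so they are enharmonically equivalent.

Yes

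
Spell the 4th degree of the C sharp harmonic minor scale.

F#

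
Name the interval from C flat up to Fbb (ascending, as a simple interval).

diminished fourth

The letter names run C→F, a span of 3 letter steps, so the interval is some kind of fourth.
Cb to Fbb is 4 semitones. A perfect fourth is 5, so 4 makes it diminished.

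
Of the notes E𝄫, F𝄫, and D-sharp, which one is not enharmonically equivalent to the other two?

Ebb

In 12-tone equal temperament, enharmonic equivalents share a pitch class. Ebb is pitch class 2; Fbb is pitch class 3; D# is pitch class 3.
Fbb and D# share pitch class 3, while Ebb is pitch class 2.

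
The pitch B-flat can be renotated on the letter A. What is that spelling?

Bb is pitch class 10. The letter A alone is pitch class 9.
To reach pitch class 10 from A requires an offset of +1 semitone, i.e. sharp: A#.

A#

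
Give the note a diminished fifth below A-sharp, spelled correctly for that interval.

D##

A down a perfect fifth is D, so the target letter is D.
From A#, a diminished fifth is 6 semitones down: D##.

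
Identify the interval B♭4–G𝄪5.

The letter names run B→G, a span of 5 letter steps, so the interval is some kind of sixth.
Bb to G## is 11 semitones. A major sixth is 9, so 11 makes it doubly augmented.

doubly augmented sixth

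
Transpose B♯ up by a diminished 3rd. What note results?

D

B up a major third is D#, so the target letter is D.
From B#, a diminished third is 2 semitones up: D.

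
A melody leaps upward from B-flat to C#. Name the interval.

The letter names run B→C, a span of 1 letter step, so the interval is some kind of second.
Bb to C# is 3 semitones. A major second is 2, so 3 makes it augmented.

augmented second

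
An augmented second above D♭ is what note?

E

A second above D lands on the letter E.
An augmented second spans 3 semitones, so Db moves to pitch class 4. On the letter E that is E.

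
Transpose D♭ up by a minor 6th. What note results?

A sixth above D lands on the letter B.
A minor sixth spans 8 semitones, so Db moves to pitch class 9. On the letter B that is Bbb.

Bbb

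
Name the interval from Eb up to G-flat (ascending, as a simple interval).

minor third

The letter names run E→G, a span of 2 letter steps, so the interval is some kind of third.
Eb to Gb is 3 semitones. A major third is 4, so 3 makes it minor.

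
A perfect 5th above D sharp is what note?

A fifth above D lands on the letter A.
A perfect fifth spans 7 semitones, so D# moves to pitch class 10. On the letter A that is A#.

A#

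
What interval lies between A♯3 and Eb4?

The letter names run A→E, a span of 4 letter steps, so the interval is some kind of fifth.
A# to Eb is 5 semitones. A perfect fifth is 7, so 5 makes it doubly diminished.

doubly diminished fifth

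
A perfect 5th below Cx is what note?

F##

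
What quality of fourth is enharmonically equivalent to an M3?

diminished

A major third spans 4 semitones.
A fourth spanning 4 semitones is diminished (the perfect fourth is 5).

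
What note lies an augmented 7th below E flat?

E down a major seventh is F, so the target letter is F.
From Eb, an augmented seventh is 12 semitones down: Fbb.

Fbb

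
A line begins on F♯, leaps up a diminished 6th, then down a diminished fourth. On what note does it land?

A

A diminished sixth up from F# is Db (letter D, 7 semitones up).
A diminished fourth down from Db is A (letter A, 4 semitones down).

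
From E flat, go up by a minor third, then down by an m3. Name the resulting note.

Eb

A minor third up from Eb is Gb (letter G, 3 semitones up).
A minor third down from Gb is Eb (letter E, 3 semitones down).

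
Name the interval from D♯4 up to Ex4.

augmented second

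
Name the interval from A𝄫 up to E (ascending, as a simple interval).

Counting letters A–B–C–D–E gives a fifth.
Abb→E = 9 semitones, 2 wider than the perfect fifth (7), so doubly augmented.

doubly augmented fifth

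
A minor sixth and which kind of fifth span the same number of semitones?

augmented

A minor sixth spans 8 semitones.
A fifth spanning 8 semitones is augmented (the perfect fifth is 7).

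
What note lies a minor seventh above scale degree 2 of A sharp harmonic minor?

A#

Scale degree 2 of A# harmonic minor is B#.
A minor seventh (10 semitones) above B# lands on the letter A, giving A#.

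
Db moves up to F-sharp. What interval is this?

augmented third

Counting letters D–E–F gives a third.
Db→F# = 5 semitones, 1 wider than the major third (4), so augmented.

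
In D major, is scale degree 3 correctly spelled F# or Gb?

Each scale degree takes a distinct letter name. Degree 3 of a scale on D must use the letter F.
F# and Gb are enharmonically the same pitch, but only F# uses the letter F, so it is the correct spelling here.

F#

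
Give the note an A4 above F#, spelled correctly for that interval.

F up a perfect fourth is Bb, so the target letter is B.
From F#, an augmented fourth is 6 semitones up: B#.

B#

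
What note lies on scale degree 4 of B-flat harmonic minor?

Eb

Degree 4 takes the letter 3 steps above B, which is E.
In harmonic minor, degree 4 sits 5 semitones above the tonic. Bb + 5 semitones is pitch class 3, spelled on E as Eb.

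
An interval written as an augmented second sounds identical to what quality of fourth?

An augmented second spans 3 semitones.
A fourth spanning 3 semitones is doubly diminished (the perfect fourth is 5).

doubly diminished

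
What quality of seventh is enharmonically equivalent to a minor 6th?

A minor sixth spans 8 semitones.
A seventh spanning 8 semitones is doubly diminished (the major seventh is 11).

doubly diminished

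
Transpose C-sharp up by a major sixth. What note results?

A#

A sixth above C lands on the letter A.
A major sixth spans 9 semitones, so C# moves to pitch class 10. On the letter A that is A#.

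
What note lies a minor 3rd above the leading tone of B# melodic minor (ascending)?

The leading tone of B# melodic minor (ascending) is A##.
A minor third (3 semitones) above A## lands on the letter C, giving C##.

C##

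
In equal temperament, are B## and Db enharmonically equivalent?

Yes

B## = pitch class 1 and Db = pitch class 1 — the same pitch class, so they are enharmonic equivalents.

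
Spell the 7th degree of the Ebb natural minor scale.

Dbb

The Ebb natural minor scale runs Ebb Fb Gbb Abb Bbb Cbb Dbb.
Degree 7 is Dbb.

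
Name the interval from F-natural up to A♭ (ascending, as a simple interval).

minor third

Counting letters F–G–A gives a third.
F→Ab = 3 semitones, 1 narrower than the major third (4), so minor.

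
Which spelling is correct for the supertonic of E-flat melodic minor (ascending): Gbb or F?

Each scale degree takes a distinct letter name. Degree 2 of a scale on E must use the letter F.
F and Gbb are enharmonically the same pitch, but only F uses the letter F, so it is the correct spelling here.

F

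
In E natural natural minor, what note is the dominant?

Degree 5 takes the letter 4 steps above E, which is B.
In natural minor, degree 5 sits 7 semitones above the tonic. E + 7 semitones is pitch class 11, spelled on B as B.

B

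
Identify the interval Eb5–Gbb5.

diminished third

The letter names run E→G, a span of 2 letter steps, so the interval is some kind of third.
Eb to Gbb is 2 semitones. A major third is 4, so 2 makes it diminished.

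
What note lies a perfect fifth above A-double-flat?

Ebb

A up a perfect fifth is E, so the target letter is E.
From Abb, a perfect fifth is 7 semitones up: Ebb.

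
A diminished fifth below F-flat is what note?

A fifth below F lands on the letter B.
A diminished fifth spans 6 semitones, so Fb moves to pitch class 10. On the letter B that is Bb.

Bb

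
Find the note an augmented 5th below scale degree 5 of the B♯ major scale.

Scale degree 5 of B# major is F##.
An augmented fifth (8 semitones) below F## lands on the letter B, giving B.

B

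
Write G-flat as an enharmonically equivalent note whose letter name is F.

F#

Plain F sits 1 semitone below Gb, so on the letter F the same pitch needs a sharp: F#.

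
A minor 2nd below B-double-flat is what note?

Ab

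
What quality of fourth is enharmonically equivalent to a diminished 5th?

A diminished fifth spans 6 semitones.
A fourth spanning 6 semitones is augmented (the perfect fourth is 5).

augmented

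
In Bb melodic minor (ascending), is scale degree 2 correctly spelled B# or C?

C

Each scale degree takes a distinct letter name. Degree 2 of a scale on B must use the letter C.
C and B# are enharmonically the same pitch, but only C uses the letter C, so it is the correct spelling here.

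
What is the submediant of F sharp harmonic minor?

Degree 6 takes the letter 5 steps above F, which is D.
In harmonic minor, degree 6 sits 8 semitones above the tonic. F# + 8 semitones is pitch class 2, spelled on D as D.

D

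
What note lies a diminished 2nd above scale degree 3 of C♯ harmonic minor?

Scale degree 3 of C# harmonic minor is E.
A diminished second (0 semitones) above E lands on the letter F, giving Fb.

Fb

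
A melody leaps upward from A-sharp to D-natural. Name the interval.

diminished fourth

Counting letters A–B–C–D gives a fourth.
A#→D = 4 semitones, 1 narrower than the perfect fourth (5), so diminished.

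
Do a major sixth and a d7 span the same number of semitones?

Yes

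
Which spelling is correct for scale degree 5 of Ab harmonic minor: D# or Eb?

Eb

Each scale degree takes a distinct letter name. Degree 5 of a scale on A must use the letter E.
Eb and D# are enharmonically the same pitch, but only Eb uses the letter E, so it is the correct spelling here.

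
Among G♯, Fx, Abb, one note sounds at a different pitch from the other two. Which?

G#

In 12-tone equal temperament, enharmonic equivalents share a pitch class. G# is pitch class 8; F## is pitch class 7; Abb is pitch class 7.
F## and Abb share pitch class 7, while G# is pitch class 8.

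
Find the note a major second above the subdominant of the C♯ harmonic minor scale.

G#

The subdominant of C# harmonic minor is F#.
A major second (2 semitones) above F# lands on the letter G, giving G#.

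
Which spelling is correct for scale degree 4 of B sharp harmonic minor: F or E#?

E#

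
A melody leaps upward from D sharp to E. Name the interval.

minor second

The letter names run D→E, a span of 1 letter step, so the interval is some kind of second.
D# to E is 1 semitone. A major second is 2, so 1 makes it minor.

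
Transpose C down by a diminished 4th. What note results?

A fourth below C lands on the letter G.
A diminished fourth spans 4 semitones, so C moves to pitch class 8. On the letter G that is G#.

G#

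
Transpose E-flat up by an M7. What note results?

A seventh above E lands on the letter D.
A major seventh spans 11 semitones, so Eb moves to pitch class 2. On the letter D that is D.

D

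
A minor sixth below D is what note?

A sixth below D lands on the letter F.
A minor sixth spans 8 semitones, so D moves to pitch class 6. On the letter F that is F#.

F#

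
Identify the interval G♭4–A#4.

doubly augmented second

Counting letters G–A gives a second.
Gb→A# = 4 semitones, 2 wider than the major second (2), so doubly augmented.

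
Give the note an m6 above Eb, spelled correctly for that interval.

A sixth above E lands on the letter C.
A minor sixth spans 8 semitones, so Eb moves to pitch class 11. On the letter C that is Cb.

Cb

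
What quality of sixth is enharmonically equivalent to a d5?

doubly diminished

A diminished fifth spans 6 semitones.
A sixth spanning 6 semitones is doubly diminished (the major sixth is 9).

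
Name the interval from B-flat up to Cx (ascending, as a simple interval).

doubly augmented second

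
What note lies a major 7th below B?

C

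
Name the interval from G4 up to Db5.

The letter names run G→D, a span of 4 letter steps, so the interval is some kind of fifth.
G to Db is 6 semitones. A perfect fifth is 7, so 6 makes it diminished.

diminished fifth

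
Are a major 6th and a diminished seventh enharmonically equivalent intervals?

A major sixth spans 9 semitones; a diminished seventh spans 9.
They are enharmonically equivalent.

Yes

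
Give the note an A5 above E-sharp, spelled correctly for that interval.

B##

A fifth above E lands on the letter B.
An augmented fifth spans 8 semitones, so E# moves to pitch class 1. On the letter B that is B##.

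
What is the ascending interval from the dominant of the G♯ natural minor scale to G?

diminished fourth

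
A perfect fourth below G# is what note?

G down a perfect fourth is D, so the target letter is D.
From G#, a perfect fourth is 5 semitones down: D#.

D#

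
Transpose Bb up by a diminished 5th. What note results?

Fb

A fifth above B lands on the letter F.
A diminished fifth spans 6 semitones, so Bb moves to pitch class 4. On the letter F that is Fb.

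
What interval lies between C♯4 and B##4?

augmented seventh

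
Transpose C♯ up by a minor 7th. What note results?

C up a major seventh is B, so the target letter is B.
From C#, a minor seventh is 10 semitones up: B.

B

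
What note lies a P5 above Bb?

A fifth above B lands on the letter F.
A perfect fifth spans 7 semitones, so Bb moves to pitch class 5. On the letter F that is F.

F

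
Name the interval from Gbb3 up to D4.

doubly augmented fifth

Counting letters G–A–B–C–D gives a fifth.
Gbb→D = 9 semitones, 2 wider than the perfect fifth (7), so doubly augmented.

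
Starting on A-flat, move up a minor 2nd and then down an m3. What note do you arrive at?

A minor second up from Ab is Bbb (letter B, 1 semitone up).
A minor third down from Bbb is Gb (letter G, 3 semitones down).

Gb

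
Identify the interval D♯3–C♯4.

minor seventh

Counting letters D–E–F–G–A–B–C gives a seventh.
D#→C# = 10 semitones, 1 narrower than the major seventh (11), so minor.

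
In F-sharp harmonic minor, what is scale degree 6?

The F# harmonic minor scale runs F# G# A B C# D E#.
Degree 6 is D.

D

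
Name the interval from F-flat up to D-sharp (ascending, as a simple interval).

The letter names run F→D, a span of 5 letter steps, so the interval is some kind of sixth.
Fb to D# is 11 semitones. A major sixth is 9, so 11 makes it doubly augmented.

doubly augmented sixth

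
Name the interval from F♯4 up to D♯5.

major sixth

Counting letters F–G–A–B–C–D gives a sixth.
F#→D# = 9 semitones, exactly the major sixth.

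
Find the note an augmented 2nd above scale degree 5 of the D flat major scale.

B

Scale degree 5 of Db major is Ab.
An augmented second (3 semitones) above Ab lands on the letter B, giving B.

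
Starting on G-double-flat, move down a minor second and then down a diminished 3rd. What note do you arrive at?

A minor second down from Gbb is Fb (letter F, 1 semitone down).
A diminished third down from Fb is D (letter D, 2 semitones down).

D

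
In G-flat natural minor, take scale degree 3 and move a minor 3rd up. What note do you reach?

Dbb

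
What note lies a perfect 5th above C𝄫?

Gbb

C up a perfect fifth is G, so the target letter is G.
From Cbb, a perfect fifth is 7 semitones up: Gbb.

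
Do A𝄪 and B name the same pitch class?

Yes

A## = pitch class 11 and B = pitch class 11 — the same pitch class, so they are enharmonic equivalents.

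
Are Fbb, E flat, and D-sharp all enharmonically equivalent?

Yes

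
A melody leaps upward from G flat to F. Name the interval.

The letter names run G→F, a span of 6 letter steps, so the interval is some kind of seventh.
Gb to F is 11 semitones. A major seventh is 11, so 11 makes it major.

major seventh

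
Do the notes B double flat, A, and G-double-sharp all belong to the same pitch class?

Yes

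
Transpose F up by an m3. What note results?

Ab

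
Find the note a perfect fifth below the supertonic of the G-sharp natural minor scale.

The supertonic of G# natural minor is A#.
A perfect fifth (7 semitones) below A# lands on the letter D, giving D#.

D#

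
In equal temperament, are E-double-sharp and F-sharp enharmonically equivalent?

E## = pitch class 6 and F# = pitch class 6 — the same pitch class, so they are enharmonic equivalents.

Yes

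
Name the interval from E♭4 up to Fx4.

The letter names run E→F, a span of 1 letter step, so the interval is some kind of second.
Eb to F## is 4 semitones. A major second is 2, so 4 makes it doubly augmented.

doubly augmented second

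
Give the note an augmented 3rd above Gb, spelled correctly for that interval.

A third above G lands on the letter B.
An augmented third spans 5 semitones, so Gb moves to pitch class 11. On the letter B that is B.

B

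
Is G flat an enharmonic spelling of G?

Gb is pitch class 6; G is pitch class 7.
The pitch classes differ (6 vs. 7), so they are not enharmonic equivalents.

No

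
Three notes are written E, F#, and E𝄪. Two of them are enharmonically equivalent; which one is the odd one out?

In 12-tone equal temperament, enharmonic equivalents share a pitch class. E is pitch class 4; F# is pitch class 6; E## is pitch class 6.
F# and E## share pitch class 6, while E is pitch class 4.

E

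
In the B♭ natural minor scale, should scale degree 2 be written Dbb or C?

C

Each scale degree takes a distinct letter name. Degree 2 of a scale on B must use the letter C.
C and Dbb are enharmonically the same pitch, but only C uses the letter C, so it is the correct spelling here.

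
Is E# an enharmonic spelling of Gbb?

E# is pitch class 5; Gbb is pitch class 5.
All spellings map to pitch class 5, so they are enharmonically equivalent.

Yes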